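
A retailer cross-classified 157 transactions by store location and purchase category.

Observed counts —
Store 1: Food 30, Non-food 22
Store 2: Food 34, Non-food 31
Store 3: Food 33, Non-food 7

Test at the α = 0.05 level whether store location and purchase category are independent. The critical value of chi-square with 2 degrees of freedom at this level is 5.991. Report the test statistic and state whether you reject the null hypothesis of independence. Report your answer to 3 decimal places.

10.111; reject H₀

Row totals: 52, 65, 40. Column totals: 97, 60. Grand total N = 157.
Expected counts (row total × column total / N):
  Store 1, Food: 52×97/157 = 32.1274
  Store 1, Non-food: 52×60/157 = 19.8726
  Store 2, Food: 65×97/157 = 40.1592
  Store 2, Non-food: 65×60/157 = 24.8408
  Store 3, Food: 40×97/157 = 24.7134
  Store 3, Non-food: 40×60/157 = 15.2866
Contributions (O − E)²/E:
  (30 − 32.1274)²/32.1274 = 0.1409
  (22 − 19.8726)²/19.8726 = 0.2277
  (34 − 40.1592)²/40.1592 = 0.9446
  (31 − 24.8408)²/24.8408 = 1.5272
  (33 − 24.7134)²/24.7134 = 2.7786
  (7 − 15.2866)²/15.2866 = 4.4920
χ² = 0.1409 + 0.2277 + 0.9446 + 1.5272 + 2.7786 + 4.4920 = 10.111
df = (3−1)(2−1) = 2. Since 10.111 > 5.991, reject the null hypothesis of independence at α = 0.05.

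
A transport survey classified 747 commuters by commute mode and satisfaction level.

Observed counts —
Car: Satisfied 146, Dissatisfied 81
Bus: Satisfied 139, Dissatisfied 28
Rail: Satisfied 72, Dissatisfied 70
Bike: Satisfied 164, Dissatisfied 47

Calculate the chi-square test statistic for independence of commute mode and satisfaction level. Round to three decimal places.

48.334

Row totals: 227, 167, 142, 211. Column totals: 521, 226. Grand total N = 747.
Expected counts (row total × column total / N):
  Car, Satisfied: 227×521/747 = 158.3226
  Car, Dissatisfied: 227×226/747 = 68.6774
  Bus, Satisfied: 167×521/747 = 116.4752
  Bus, Dissatisfied: 167×226/747 = 50.5248
  Rail, Satisfied: 142×521/747 = 99.0388
  Rail, Dissatisfied: 142×226/747 = 42.9612
  Bike, Satisfied: 211×521/747 = 147.1633
  Bike, Dissatisfied: 211×226/747 = 63.8367
Contributions (O − E)²/E:
  (146 − 158.3226)²/158.3226 = 0.9591
  (81 − 68.6774)²/68.6774 = 2.2110
  (139 − 116.4752)²/116.4752 = 4.3560
  (28 − 50.5248)²/50.5248 = 10.0419
  (72 − 99.0388)²/99.0388 = 7.3819
  (70 − 42.9612)²/42.9612 = 17.0176
  (164 − 147.1633)²/147.1633 = 1.9263
  (47 − 63.8367)²/63.8367 = 4.4406
χ² = 0.9591 + 2.2110 + 4.3560 + 10.0419 + 7.3819 + 17.0176 + 1.9263 + 4.4406 = 48.334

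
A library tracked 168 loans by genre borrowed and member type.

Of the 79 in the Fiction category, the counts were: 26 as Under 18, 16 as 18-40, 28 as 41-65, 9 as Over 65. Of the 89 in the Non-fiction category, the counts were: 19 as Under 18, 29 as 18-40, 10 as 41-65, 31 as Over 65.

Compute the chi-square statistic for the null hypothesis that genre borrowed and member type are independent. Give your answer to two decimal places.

Row totals: 79, 89. Column totals: 45, 45, 38, 40. Grand total N = 168.
Expected counts (row total × column total / N):
  Fiction, Under 18: 79×45/168 = 21.1607
  Fiction, 18-40: 79×45/168 = 21.1607
  Fiction, 41-65: 79×38/168 = 17.8690
  Fiction, Over 65: 79×40/168 = 18.8095
  Non-fiction, Under 18: 89×45/168 = 23.8393
  Non-fiction, 18-40: 89×45/168 = 23.8393
  Non-fiction, 41-65: 89×38/168 = 20.1310
  Non-fiction, Over 65: 89×40/168 = 21.1905
Contributions (O − E)²/E:
  (26 − 21.1607)²/21.1607 = 1.1067
  (16 − 21.1607)²/21.1607 = 1.2586
  (28 − 17.8690)²/17.8690 = 5.7439
  (9 − 18.8095)²/18.8095 = 5.1158
  (19 − 23.8393)²/23.8393 = 0.9824
  (29 − 23.8393)²/23.8393 = 1.1172
  (10 − 20.1310)²/20.1310 = 5.0985
  (31 − 21.1905)²/21.1905 = 4.5410
χ² = 1.1067 + 1.2586 + 5.7439 + 5.1158 + 0.9824 + 1.1172 + 5.0985 + 4.5410 = 24.96

24.96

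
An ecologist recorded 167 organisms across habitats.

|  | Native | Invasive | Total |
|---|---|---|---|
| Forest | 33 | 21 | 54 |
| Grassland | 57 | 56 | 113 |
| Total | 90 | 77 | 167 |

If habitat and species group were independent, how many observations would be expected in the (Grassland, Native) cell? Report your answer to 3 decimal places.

Row total (Grassland) = 113; column total (Native) = 90; grand total N = 167.
Expected count = (row total × column total) / N = 113 × 90 / 167 = 60.898.

60.898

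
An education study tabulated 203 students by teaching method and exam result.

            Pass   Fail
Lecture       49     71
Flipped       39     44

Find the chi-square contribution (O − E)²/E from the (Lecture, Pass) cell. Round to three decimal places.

0.175

Row total (Lecture) = 120; column total (Pass) = 88; N = 203.
Expected count E = 120 × 88 / 203 = 52.0197.
Contribution = (O − E)²/E = (49 − 52.0197)² / 52.0197 = 0.175.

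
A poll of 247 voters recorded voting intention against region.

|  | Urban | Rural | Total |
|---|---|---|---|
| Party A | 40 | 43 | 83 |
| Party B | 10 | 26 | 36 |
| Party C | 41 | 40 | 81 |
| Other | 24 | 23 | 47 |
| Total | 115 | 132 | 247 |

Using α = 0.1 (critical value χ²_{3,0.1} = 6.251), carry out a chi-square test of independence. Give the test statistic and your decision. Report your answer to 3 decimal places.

Grand total N = 247.
Expected counts (row total × column total / N):
  Party A, Urban: 83×115/247 = 38.6437
  Party A, Rural: 83×132/247 = 44.3563
  Party B, Urban: 36×115/247 = 16.7611
  Party B, Rural: 36×132/247 = 19.2389
  Party C, Urban: 81×115/247 = 37.7126
  Party C, Rural: 81×132/247 = 43.2874
  Other, Urban: 47×115/247 = 21.8826
  Other, Rural: 47×132/247 = 25.1174
Contributions (O − E)²/E:
  (40 − 38.6437)²/38.6437 = 0.0476
  (43 − 44.3563)²/44.3563 = 0.0415
  (10 − 16.7611)²/16.7611 = 2.7273
  (26 − 19.2389)²/19.2389 = 2.3760
  (41 − 37.7126)²/37.7126 = 0.2866
  (40 − 43.2874)²/43.2874 = 0.2497
  (24 − 21.8826)²/21.8826 = 0.2049
  (23 − 25.1174)²/25.1174 = 0.1785
χ² = 0.0476 + 0.0415 + 2.7273 + 2.3760 + 0.2866 + 0.2497 + 0.2049 + 0.1785 = 6.112
df = (4−1)(2−1) = 3. Since 6.112 < 6.251, fail to reject the null hypothesis of independence at α = 0.1.

6.112; fail to reject H₀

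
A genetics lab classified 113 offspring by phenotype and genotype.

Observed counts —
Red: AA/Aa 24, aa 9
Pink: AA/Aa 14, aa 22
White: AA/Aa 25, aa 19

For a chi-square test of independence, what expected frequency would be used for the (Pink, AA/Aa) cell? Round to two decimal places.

Row total (Pink) = 36; column total (AA/Aa) = 63; grand total N = 113.
Expected count = (row total × column total) / N = 36 × 63 / 113 = 20.07.

20.07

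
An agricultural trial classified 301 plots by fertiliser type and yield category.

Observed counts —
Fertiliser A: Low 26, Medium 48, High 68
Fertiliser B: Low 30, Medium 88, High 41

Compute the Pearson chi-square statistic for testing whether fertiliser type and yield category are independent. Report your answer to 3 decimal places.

17.835

Row totals: 142, 159. Column totals: 56, 136, 109. Grand total N = 301.
Expected counts (row total × column total / N):
  Fertiliser A, Low: 142×56/301 = 26.4186
  Fertiliser A, Medium: 142×136/301 = 64.1595
  Fertiliser A, High: 142×109/301 = 51.4219
  Fertiliser B, Low: 159×56/301 = 29.5814
  Fertiliser B, Medium: 159×136/301 = 71.8405
  Fertiliser B, High: 159×109/301 = 57.5781
Contributions (O − E)²/E:
  (26 − 26.4186)²/26.4186 = 0.0066
  (48 − 64.1595)²/64.1595 = 4.0700
  (68 − 51.4219)²/51.4219 = 5.3447
  (30 − 29.5814)²/29.5814 = 0.0059
  (88 − 71.8405)²/71.8405 = 3.6348
  (41 − 57.5781)²/57.5781 = 4.7732
χ² = 0.0066 + 4.0700 + 5.3447 + 0.0059 + 3.6348 + 4.7732 = 17.835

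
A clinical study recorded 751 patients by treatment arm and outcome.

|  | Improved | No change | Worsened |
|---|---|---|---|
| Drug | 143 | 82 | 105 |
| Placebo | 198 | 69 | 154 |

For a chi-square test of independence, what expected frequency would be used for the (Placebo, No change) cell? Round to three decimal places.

84.648

Row total (Placebo) = 421; column total (No change) = 151; grand total N = 751.
Expected count = (row total × column total) / N = 421 × 151 / 751 = 84.648.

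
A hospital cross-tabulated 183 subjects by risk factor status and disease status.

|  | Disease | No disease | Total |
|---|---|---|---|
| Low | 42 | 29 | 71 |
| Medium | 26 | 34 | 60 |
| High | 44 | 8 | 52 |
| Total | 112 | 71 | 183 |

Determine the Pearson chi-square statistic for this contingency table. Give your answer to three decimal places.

Grand total N = 183.
Expected counts (row total × column total / N):
  Low, Disease: 71×112/183 = 43.4536
  Low, No disease: 71×71/183 = 27.5464
  Medium, Disease: 60×112/183 = 36.7213
  Medium, No disease: 60×71/183 = 23.2787
  High, Disease: 52×112/183 = 31.8251
  High, No disease: 52×71/183 = 20.1749
Contributions (O − E)²/E:
  (42 − 43.4536)²/43.4536 = 0.0486
  (29 − 27.5464)²/27.5464 = 0.0767
  (26 − 36.7213)²/36.7213 = 3.1302
  (34 − 23.2787)²/23.2787 = 4.9378
  (44 − 31.8251)²/31.8251 = 4.6576
  (8 − 20.1749)²/20.1749 = 7.3472
χ² = 0.0486 + 0.0767 + 3.1302 + 4.9378 + 4.6576 + 7.3472 = 20.198

20.198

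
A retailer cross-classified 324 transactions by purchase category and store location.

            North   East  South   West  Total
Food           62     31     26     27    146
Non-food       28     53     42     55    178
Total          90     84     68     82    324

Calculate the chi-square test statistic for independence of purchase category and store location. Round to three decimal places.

29.055

Grand total N = 324.
Expected counts (row total × column total / N):
  Food, North: 146×90/324 = 40.5556
  Food, East: 146×84/324 = 37.8519
  Food, South: 146×68/324 = 30.6420
  Food, West: 146×82/324 = 36.9506
  Non-food, North: 178×90/324 = 49.4444
  Non-food, East: 178×84/324 = 46.1481
  Non-food, South: 178×68/324 = 37.3580
  Non-food, West: 178×82/324 = 45.0494
Contributions (O − E)²/E:
  (62 − 40.5556)²/40.5556 = 11.3391
  (31 − 37.8519)²/37.8519 = 1.2403
  (26 − 30.6420)²/30.6420 = 0.7032
  (27 − 36.9506)²/36.9506 = 2.6796
  (28 − 49.4444)²/49.4444 = 9.3006
  (53 − 46.1481)²/46.1481 = 1.0173
  (42 − 37.3580)²/37.3580 = 0.5768
  (55 − 45.0494)²/45.0494 = 2.1979
χ² = 11.3391 + 1.2403 + 0.7032 + 2.6796 + 9.3006 + 1.0173 + 0.5768 + 2.1979 = 29.055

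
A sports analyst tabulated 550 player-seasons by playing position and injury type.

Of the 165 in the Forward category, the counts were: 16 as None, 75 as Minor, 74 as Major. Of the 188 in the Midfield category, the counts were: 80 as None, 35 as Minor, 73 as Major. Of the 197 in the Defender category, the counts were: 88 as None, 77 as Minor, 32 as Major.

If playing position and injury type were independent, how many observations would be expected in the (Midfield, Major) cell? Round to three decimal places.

61.185

Row total (Midfield) = 188; column total (Major) = 179; grand total N = 550.
Expected count = (row total × column total) / N = 188 × 179 / 550 = 61.185.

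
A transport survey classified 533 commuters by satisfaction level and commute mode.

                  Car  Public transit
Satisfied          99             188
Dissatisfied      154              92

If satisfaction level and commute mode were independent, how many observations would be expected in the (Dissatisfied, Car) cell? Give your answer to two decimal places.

Row total (Dissatisfied) = 246; column total (Car) = 253; grand total N = 533.
Expected count = (row total × column total) / N = 246 × 253 / 533 = 116.77.

116.77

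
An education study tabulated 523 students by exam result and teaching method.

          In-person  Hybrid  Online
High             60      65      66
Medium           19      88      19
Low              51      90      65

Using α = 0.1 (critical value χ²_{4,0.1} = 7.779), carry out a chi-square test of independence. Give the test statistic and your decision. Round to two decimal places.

40.68; reject H₀

Row totals: 191, 126, 206. Column totals: 130, 243, 150. Grand total N = 523.
Expected counts (row total × column total / N):
  High, In-person: 191×130/523 = 47.476
  High, Hybrid: 191×243/523 = 88.744
  High, Online: 191×150/523 = 54.780
  Medium, In-person: 126×130/523 = 31.319
  Medium, Hybrid: 126×243/523 = 58.543
  Medium, Online: 126×150/523 = 36.138
  Low, In-person: 206×130/523 = 51.205
  Low, Hybrid: 206×243/523 = 95.713
  Low, Online: 206×150/523 = 59.082
Contributions (O − E)²/E:
  (60 − 47.476)²/47.476 = 3.3038
  (65 − 88.744)²/88.744 = 6.3529
  (66 − 54.780)²/54.780 = 2.2981
  (19 − 31.319)²/31.319 = 4.8455
  (88 − 58.543)²/58.543 = 14.8218
  (19 − 36.138)²/36.138 = 8.1275
  (51 − 51.205)²/51.205 = 0.0008
  (90 − 95.713)²/95.713 = 0.3410
  (65 − 59.082)²/59.082 = 0.5928
χ² = 3.3038 + 6.3529 + 2.2981 + 4.8455 + 14.8218 + 8.1275 + 0.0008 + 0.3410 + 0.5928 = 40.68
df = (3−1)(3−1) = 4. Since 40.68 > 7.779, reject the null hypothesis of independence at α = 0.1.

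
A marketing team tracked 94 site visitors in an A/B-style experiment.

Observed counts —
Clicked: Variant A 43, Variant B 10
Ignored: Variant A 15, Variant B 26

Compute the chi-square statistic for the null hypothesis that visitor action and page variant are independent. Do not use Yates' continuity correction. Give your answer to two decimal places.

Row totals: 53, 41. Column totals: 58, 36. Grand total N = 94.
Expected counts (row total × column total / N):
  Clicked, Variant A: 53×58/94 = 32.702
  Clicked, Variant B: 53×36/94 = 20.298
  Ignored, Variant A: 41×58/94 = 25.298
  Ignored, Variant B: 41×36/94 = 15.702
Contributions (O − E)²/E:
  (43 − 32.702)²/32.702 = 3.2429
  (10 − 20.298)²/20.298 = 5.2246
  (15 − 25.298)²/25.298 = 4.1920
  (26 − 15.702)²/15.702 = 6.7538
χ² = 3.2429 + 5.2246 + 4.1920 + 6.7538 = 19.41

19.41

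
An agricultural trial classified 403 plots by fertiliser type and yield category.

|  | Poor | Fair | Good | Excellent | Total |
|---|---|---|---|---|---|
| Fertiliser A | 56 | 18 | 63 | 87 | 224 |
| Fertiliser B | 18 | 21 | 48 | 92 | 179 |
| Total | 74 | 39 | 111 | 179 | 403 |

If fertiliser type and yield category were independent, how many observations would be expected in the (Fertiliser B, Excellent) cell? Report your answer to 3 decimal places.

Row total (Fertiliser B) = 179; column total (Excellent) = 179; grand total N = 403.
Expected count = (row total × column total) / N = 179 × 179 / 403 = 79.506.

79.506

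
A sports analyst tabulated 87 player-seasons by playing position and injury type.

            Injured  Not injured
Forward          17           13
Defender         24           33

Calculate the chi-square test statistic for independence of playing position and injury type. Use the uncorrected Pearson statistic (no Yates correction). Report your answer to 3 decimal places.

Row totals: 30, 57. Column totals: 41, 46. Grand total N = 87.
Expected counts (row total × column total / N):
  Forward, Injured: 30×41/87 = 14.1379
  Forward, Not injured: 30×46/87 = 15.8621
  Defender, Injured: 57×41/87 = 26.8621
  Defender, Not injured: 57×46/87 = 30.1379
Contributions (O − E)²/E:
  (17 − 14.1379)²/14.1379 = 0.5794
  (13 − 15.8621)²/15.8621 = 0.5164
  (24 − 26.8621)²/26.8621 = 0.3050
  (33 − 30.1379)²/30.1379 = 0.2718
χ² = 0.5794 + 0.5164 + 0.3050 + 0.2718 = 1.673

1.673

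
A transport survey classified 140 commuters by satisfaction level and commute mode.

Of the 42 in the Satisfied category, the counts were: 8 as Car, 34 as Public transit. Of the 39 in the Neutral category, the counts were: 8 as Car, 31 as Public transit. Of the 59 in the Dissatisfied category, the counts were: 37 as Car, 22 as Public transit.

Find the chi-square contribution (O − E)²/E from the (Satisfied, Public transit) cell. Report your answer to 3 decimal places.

Row total (Satisfied) = 42; column total (Public transit) = 87; N = 140.
Expected count E = 42 × 87 / 140 = 26.1000.
Contribution = (O − E)²/E = (34 − 26.1000)² / 26.1000 = 2.391.

2.391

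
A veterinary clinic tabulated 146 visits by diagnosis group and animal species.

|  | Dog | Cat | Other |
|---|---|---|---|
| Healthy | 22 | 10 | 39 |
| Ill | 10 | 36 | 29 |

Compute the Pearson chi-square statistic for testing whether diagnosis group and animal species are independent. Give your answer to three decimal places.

20.572

Row totals: 71, 75. Column totals: 32, 46, 68. Grand total N = 146.
Expected counts (row total × column total / N):
  Healthy, Dog: 71×32/146 = 15.5616
  Healthy, Cat: 71×46/146 = 22.3699
  Healthy, Other: 71×68/146 = 33.0685
  Ill, Dog: 75×32/146 = 16.4384
  Ill, Cat: 75×46/146 = 23.6301
  Ill, Other: 75×68/146 = 34.9315
Contributions (O − E)²/E:
  (22 − 15.5616)²/15.5616 = 2.6638
  (10 − 22.3699)²/22.3699 = 6.8402
  (39 − 33.0685)²/33.0685 = 1.0639
  (10 − 16.4384)²/16.4384 = 2.5217
  (36 − 23.6301)²/23.6301 = 6.4754
  (29 − 34.9315)²/34.9315 = 1.0072
χ² = 2.6638 + 6.8402 + 1.0639 + 2.5217 + 6.4754 + 1.0072 = 20.572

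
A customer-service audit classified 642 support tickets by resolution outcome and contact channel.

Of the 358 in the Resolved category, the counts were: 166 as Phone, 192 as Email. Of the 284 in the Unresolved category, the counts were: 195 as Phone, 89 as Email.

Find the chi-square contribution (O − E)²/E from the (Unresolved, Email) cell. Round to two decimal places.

10.03

Row total (Unresolved) = 284; column total (Email) = 281; N = 642.
Expected count E = 284 × 281 / 642 = 124.305.
Contribution = (O − E)²/E = (89 − 124.305)² / 124.305 = 10.03.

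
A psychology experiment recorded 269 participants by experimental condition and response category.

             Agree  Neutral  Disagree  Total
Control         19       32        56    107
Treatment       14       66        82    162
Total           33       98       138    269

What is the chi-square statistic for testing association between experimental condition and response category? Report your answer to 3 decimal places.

Grand total N = 269.
Expected counts (row total × column total / N):
  Control, Agree: 107×33/269 = 13.1264
  Control, Neutral: 107×98/269 = 38.9814
  Control, Disagree: 107×138/269 = 54.8922
  Treatment, Agree: 162×33/269 = 19.8736
  Treatment, Neutral: 162×98/269 = 59.0186
  Treatment, Disagree: 162×138/269 = 83.1078
Contributions (O − E)²/E:
  (19 − 13.1264)²/13.1264 = 2.6282
  (32 − 38.9814)²/38.9814 = 1.2503
  (56 − 54.8922)²/54.8922 = 0.0224
  (14 − 19.8736)²/19.8736 = 1.7359
  (66 − 59.0186)²/59.0186 = 0.8258
  (82 − 83.1078)²/83.1078 = 0.0148
χ² = 2.6282 + 1.2503 + 0.0224 + 1.7359 + 0.8258 + 0.0148 = 6.477

6.477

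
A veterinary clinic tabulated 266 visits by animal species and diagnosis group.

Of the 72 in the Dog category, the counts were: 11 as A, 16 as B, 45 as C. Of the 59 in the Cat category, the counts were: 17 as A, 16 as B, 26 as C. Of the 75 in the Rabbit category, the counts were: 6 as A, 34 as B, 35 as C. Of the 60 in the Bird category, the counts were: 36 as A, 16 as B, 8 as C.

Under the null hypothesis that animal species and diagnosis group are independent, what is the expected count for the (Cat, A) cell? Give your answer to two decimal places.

15.53

Row total (Cat) = 59; column total (A) = 70; grand total N = 266.
Expected count = (row total × column total) / N = 59 × 70 / 266 = 15.53.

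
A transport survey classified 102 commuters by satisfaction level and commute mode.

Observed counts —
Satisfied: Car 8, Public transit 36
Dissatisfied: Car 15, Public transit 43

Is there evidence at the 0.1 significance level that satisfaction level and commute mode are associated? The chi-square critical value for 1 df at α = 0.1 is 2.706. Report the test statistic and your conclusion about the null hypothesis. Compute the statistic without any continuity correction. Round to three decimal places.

Row totals: 44, 58. Column totals: 23, 79. Grand total N = 102.
Expected counts (row total × column total / N):
  Satisfied, Car: 44×23/102 = 9.9216
  Satisfied, Public transit: 44×79/102 = 34.0784
  Dissatisfied, Car: 58×23/102 = 13.0784
  Dissatisfied, Public transit: 58×79/102 = 44.9216
Contributions (O − E)²/E:
  (8 − 9.9216)²/9.9216 = 0.3722
  (36 − 34.0784)²/34.0784 = 0.1084
  (15 − 13.0784)²/13.0784 = 0.2823
  (43 − 44.9216)²/44.9216 = 0.0822
χ² = 0.3722 + 0.1084 + 0.2823 + 0.0822 = 0.845
df = (2−1)(2−1) = 1. Since 0.845 < 2.706, fail to reject the null hypothesis of independence at α = 0.1.

0.845; fail to reject H₀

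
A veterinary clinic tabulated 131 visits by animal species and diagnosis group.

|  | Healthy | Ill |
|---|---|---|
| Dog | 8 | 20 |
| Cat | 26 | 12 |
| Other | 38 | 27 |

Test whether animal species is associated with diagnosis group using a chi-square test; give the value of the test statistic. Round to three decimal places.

Row totals: 28, 38, 65. Column totals: 72, 59. Grand total N = 131.
Expected counts (row total × column total / N):
  Dog, Healthy: 28×72/131 = 15.3893
  Dog, Ill: 28×59/131 = 12.6107
  Cat, Healthy: 38×72/131 = 20.8855
  Cat, Ill: 38×59/131 = 17.1145
  Other, Healthy: 65×72/131 = 35.7252
  Other, Ill: 65×59/131 = 29.2748
Contributions (O − E)²/E:
  (8 − 15.3893)²/15.3893 = 3.5480
  (20 − 12.6107)²/12.6107 = 4.3298
  (26 − 20.8855)²/20.8855 = 1.2525
  (12 − 17.1145)²/17.1145 = 1.5284
  (38 − 35.7252)²/35.7252 = 0.1448
  (27 − 29.2748)²/29.2748 = 0.1768
χ² = 3.5480 + 4.3298 + 1.2525 + 1.5284 + 0.1448 + 0.1768 = 10.980

10.980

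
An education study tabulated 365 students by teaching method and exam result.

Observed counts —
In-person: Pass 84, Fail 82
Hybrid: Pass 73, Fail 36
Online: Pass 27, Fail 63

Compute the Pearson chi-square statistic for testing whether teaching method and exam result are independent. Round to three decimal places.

Row totals: 166, 109, 90. Column totals: 184, 181. Grand total N = 365.
Expected counts (row total × column total / N):
  In-person, Pass: 166×184/365 = 83.6822
  In-person, Fail: 166×181/365 = 82.3178
  Hybrid, Pass: 109×184/365 = 54.9479
  Hybrid, Fail: 109×181/365 = 54.0521
  Online, Pass: 90×184/365 = 45.3699
  Online, Fail: 90×181/365 = 44.6301
Contributions (O − E)²/E:
  (84 − 83.6822)²/83.6822 = 0.0012
  (82 − 82.3178)²/82.3178 = 0.0012
  (73 − 54.9479)²/54.9479 = 5.9307
  (36 − 54.0521)²/54.0521 = 6.0290
  (27 − 45.3699)²/45.3699 = 7.4378
  (63 − 44.6301)²/44.6301 = 7.5611
χ² = 0.0012 + 0.0012 + 5.9307 + 6.0290 + 7.4378 + 7.5611 = 26.961

26.961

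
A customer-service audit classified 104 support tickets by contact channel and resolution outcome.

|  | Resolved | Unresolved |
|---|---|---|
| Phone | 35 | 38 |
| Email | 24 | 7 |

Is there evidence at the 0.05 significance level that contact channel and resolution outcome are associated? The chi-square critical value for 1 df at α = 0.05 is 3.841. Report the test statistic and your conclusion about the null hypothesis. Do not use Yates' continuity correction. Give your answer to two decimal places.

7.70; reject H₀

Row totals: 73, 31. Column totals: 59, 45. Grand total N = 104.
Expected counts (row total × column total / N):
  Phone, Resolved: 73×59/104 = 41.413
  Phone, Unresolved: 73×45/104 = 31.587
  Email, Resolved: 31×59/104 = 17.587
  Email, Unresolved: 31×45/104 = 13.413
Contributions (O − E)²/E:
  (35 − 41.413)²/41.413 = 0.9931
  (38 − 31.587)²/31.587 = 1.3020
  (24 − 17.587)²/17.587 = 2.3385
  (7 − 13.413)²/13.413 = 3.0662
χ² = 0.9931 + 1.3020 + 2.3385 + 3.0662 = 7.70
df = (2−1)(2−1) = 1. Since 7.70 > 3.841, reject the null hypothesis of independence at α = 0.05.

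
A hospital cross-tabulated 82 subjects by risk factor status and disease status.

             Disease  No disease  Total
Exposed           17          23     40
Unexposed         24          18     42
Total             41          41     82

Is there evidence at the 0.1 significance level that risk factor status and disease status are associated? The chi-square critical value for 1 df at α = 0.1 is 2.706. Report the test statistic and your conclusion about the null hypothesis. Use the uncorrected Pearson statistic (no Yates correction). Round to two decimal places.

Grand total N = 82.
Expected counts (row total × column total / N):
  Exposed, Disease: 40×41/82 = 20.000
  Exposed, No disease: 40×41/82 = 20.000
  Unexposed, Disease: 42×41/82 = 21.000
  Unexposed, No disease: 42×41/82 = 21.000
Contributions (O − E)²/E:
  (17 − 20.000)²/20.000 = 0.4500
  (23 − 20.000)²/20.000 = 0.4500
  (24 − 21.000)²/21.000 = 0.4286
  (18 − 21.000)²/21.000 = 0.4286
χ² = 0.4500 + 0.4500 + 0.4286 + 0.4286 = 1.76
df = (2−1)(2−1) = 1. Since 1.76 < 2.706, fail to reject the null hypothesis of independence at α = 0.1.

1.76; fail to reject H₀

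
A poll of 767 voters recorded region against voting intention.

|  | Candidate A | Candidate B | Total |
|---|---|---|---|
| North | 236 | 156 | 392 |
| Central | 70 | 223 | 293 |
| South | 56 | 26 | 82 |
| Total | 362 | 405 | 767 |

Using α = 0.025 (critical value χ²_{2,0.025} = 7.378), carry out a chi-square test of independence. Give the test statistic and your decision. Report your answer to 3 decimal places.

Grand total N = 767.
Expected counts (row total × column total / N):
  North, Candidate A: 392×362/767 = 185.0117
  North, Candidate B: 392×405/767 = 206.9883
  Central, Candidate A: 293×362/767 = 138.2868
  Central, Candidate B: 293×405/767 = 154.7132
  South, Candidate A: 82×362/767 = 38.7014
  South, Candidate B: 82×405/767 = 43.2986
Contributions (O − E)²/E:
  (236 − 185.0117)²/185.0117 = 14.0521
  (156 − 206.9883)²/206.9883 = 12.5602
  (70 − 138.2868)²/138.2868 = 33.7204
  (223 − 154.7132)²/154.7132 = 30.1402
  (56 − 38.7014)²/38.7014 = 7.7321
  (26 − 43.2986)²/43.2986 = 6.9111
χ² = 14.0521 + 12.5602 + 33.7204 + 30.1402 + 7.7321 + 6.9111 = 105.116
df = (3−1)(2−1) = 2. Since 105.116 > 7.378, reject the null hypothesis of independence at α = 0.025.

105.116; reject H₀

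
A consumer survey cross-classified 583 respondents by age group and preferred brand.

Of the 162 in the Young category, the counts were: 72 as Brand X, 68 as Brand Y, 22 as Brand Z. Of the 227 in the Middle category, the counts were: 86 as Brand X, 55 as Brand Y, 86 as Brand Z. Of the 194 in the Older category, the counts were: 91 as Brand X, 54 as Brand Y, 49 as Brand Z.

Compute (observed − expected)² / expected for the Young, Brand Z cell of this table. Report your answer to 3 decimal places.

Row total (Young) = 162; column total (Brand Z) = 157; N = 583.
Expected count E = 162 × 157 / 583 = 43.6261.
Contribution = (O − E)²/E = (22 − 43.6261)² / 43.6261 = 10.720.

10.720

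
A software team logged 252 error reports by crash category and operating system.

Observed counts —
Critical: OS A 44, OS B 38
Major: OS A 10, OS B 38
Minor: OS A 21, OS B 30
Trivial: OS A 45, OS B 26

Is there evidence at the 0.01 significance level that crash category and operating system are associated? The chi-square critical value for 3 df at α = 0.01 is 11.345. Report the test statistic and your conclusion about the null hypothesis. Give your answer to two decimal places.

22.93; reject H₀

Row totals: 82, 48, 51, 71. Column totals: 120, 132. Grand total N = 252.
Expected counts (row total × column total / N):
  Critical, OS A: 82×120/252 = 39.0476
  Critical, OS B: 82×132/252 = 42.9524
  Major, OS A: 48×120/252 = 22.8571
  Major, OS B: 48×132/252 = 25.1429
  Minor, OS A: 51×120/252 = 24.2857
  Minor, OS B: 51×132/252 = 26.7143
  Trivial, OS A: 71×120/252 = 33.8095
  Trivial, OS B: 71×132/252 = 37.1905
Contributions (O − E)²/E:
  (44 − 39.0476)²/39.0476 = 0.6281
  (38 − 42.9524)²/42.9524 = 0.5710
  (10 − 22.8571)²/22.8571 = 7.2321
  (38 − 25.1429)²/25.1429 = 6.5746
  (21 − 24.2857)²/24.2857 = 0.4445
  (30 − 26.7143)²/26.7143 = 0.4041
  (45 − 33.8095)²/33.8095 = 3.7039
  (26 − 37.1905)²/37.1905 = 3.3672
χ² = 0.6281 + 0.5710 + 7.2321 + 6.5746 + 0.4445 + 0.4041 + 3.7039 + 3.3672 = 22.93
df = (4−1)(2−1) = 3. Since 22.93 > 11.345, reject the null hypothesis of independence at α = 0.01.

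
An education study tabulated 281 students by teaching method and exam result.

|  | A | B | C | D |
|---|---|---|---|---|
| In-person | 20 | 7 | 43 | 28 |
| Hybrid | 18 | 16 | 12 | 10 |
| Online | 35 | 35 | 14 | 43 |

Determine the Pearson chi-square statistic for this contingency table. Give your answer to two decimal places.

Row totals: 98, 56, 127. Column totals: 73, 58, 69, 81. Grand total N = 281.
Expected counts (row total × column total / N):
  In-person, A: 98×73/281 = 25.4591
  In-person, B: 98×58/281 = 20.2278
  In-person, C: 98×69/281 = 24.0641
  In-person, D: 98×81/281 = 28.2491
  Hybrid, A: 56×73/281 = 14.5480
  Hybrid, B: 56×58/281 = 11.5587
  Hybrid, C: 56×69/281 = 13.7509
  Hybrid, D: 56×81/281 = 16.1423
  Online, A: 127×73/281 = 32.9929
  Online, B: 127×58/281 = 26.2135
  Online, C: 127×69/281 = 31.1851
  Online, D: 127×81/281 = 36.6085
Contributions (O − E)²/E:
  (20 − 25.4591)²/25.4591 = 1.1706
  (7 − 20.2278)²/20.2278 = 8.6502
  (43 − 24.0641)²/24.0641 = 14.9005
  (28 − 28.2491)²/28.2491 = 0.0022
  (18 − 14.5480)²/14.5480 = 0.8191
  (16 − 11.5587)²/11.5587 = 1.7065
  (12 − 13.7509)²/13.7509 = 0.2229
  (10 − 16.1423)²/16.1423 = 2.3372
  (35 − 32.9929)²/32.9929 = 0.1221
  (35 − 26.2135)²/26.2135 = 2.9451
  (14 − 31.1851)²/31.1851 = 9.4702
  (43 − 36.6085)²/36.6085 = 1.1159
χ² = 1.1706 + 8.6502 + 14.9005 + 0.0022 + 0.8191 + 1.7065 + 0.2229 + 2.3372 + 0.1221 + 2.9451 + 9.4702 + 1.1159 = 43.46

43.46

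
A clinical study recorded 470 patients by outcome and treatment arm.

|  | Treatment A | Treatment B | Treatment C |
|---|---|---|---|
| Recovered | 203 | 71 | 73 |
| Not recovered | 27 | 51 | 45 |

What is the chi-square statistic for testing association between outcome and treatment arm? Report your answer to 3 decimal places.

Row totals: 347, 123. Column totals: 230, 122, 118. Grand total N = 470.
Expected counts (row total × column total / N):
  Recovered, Treatment A: 347×230/470 = 169.8085
  Recovered, Treatment B: 347×122/470 = 90.0723
  Recovered, Treatment C: 347×118/470 = 87.1191
  Not recovered, Treatment A: 123×230/470 = 60.1915
  Not recovered, Treatment B: 123×122/470 = 31.9277
  Not recovered, Treatment C: 123×118/470 = 30.8809
Contributions (O − E)²/E:
  (203 − 169.8085)²/169.8085 = 6.4878
  (71 − 90.0723)²/90.0723 = 4.0385
  (73 − 87.1191)²/87.1191 = 2.2882
  (27 − 60.1915)²/60.1915 = 18.3028
  (51 − 31.9277)²/31.9277 = 11.3930
  (45 − 30.8809)²/30.8809 = 6.4554
χ² = 6.4878 + 4.0385 + 2.2882 + 18.3028 + 11.3930 + 6.4554 = 48.966

48.966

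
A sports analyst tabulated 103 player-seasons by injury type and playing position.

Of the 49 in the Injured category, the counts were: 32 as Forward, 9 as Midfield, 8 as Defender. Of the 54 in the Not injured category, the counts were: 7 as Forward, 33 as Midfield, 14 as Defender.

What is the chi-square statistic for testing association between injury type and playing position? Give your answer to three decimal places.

Row totals: 49, 54. Column totals: 39, 42, 22. Grand total N = 103.
Expected counts (row total × column total / N):
  Injured, Forward: 49×39/103 = 18.5534
  Injured, Midfield: 49×42/103 = 19.9806
  Injured, Defender: 49×22/103 = 10.4660
  Not injured, Forward: 54×39/103 = 20.4466
  Not injured, Midfield: 54×42/103 = 22.0194
  Not injured, Defender: 54×22/103 = 11.5340
Contributions (O − E)²/E:
  (32 − 18.5534)²/18.5534 = 9.7454
  (9 − 19.9806)²/19.9806 = 6.0345
  (8 − 10.4660)²/10.4660 = 0.5810
  (7 − 20.4466)²/20.4466 = 8.8431
  (33 − 22.0194)²/22.0194 = 5.4758
  (14 − 11.5340)²/11.5340 = 0.5272
χ² = 9.7454 + 6.0345 + 0.5810 + 8.8431 + 5.4758 + 0.5272 = 31.207

31.207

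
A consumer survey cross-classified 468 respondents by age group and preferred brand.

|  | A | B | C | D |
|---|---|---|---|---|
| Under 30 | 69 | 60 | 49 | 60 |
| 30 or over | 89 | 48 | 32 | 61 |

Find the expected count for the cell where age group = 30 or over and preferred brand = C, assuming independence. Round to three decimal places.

39.808

Row total (30 or over) = 230; column total (C) = 81; grand total N = 468.
Expected count = (row total × column total) / N = 230 × 81 / 468 = 39.808.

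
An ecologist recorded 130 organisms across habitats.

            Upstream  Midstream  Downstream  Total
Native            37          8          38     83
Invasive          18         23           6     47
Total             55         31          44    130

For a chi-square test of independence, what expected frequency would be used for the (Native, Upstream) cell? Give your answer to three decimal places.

Row total (Native) = 83; column total (Upstream) = 55; grand total N = 130.
Expected count = (row total × column total) / N = 83 × 55 / 130 = 35.115.

35.115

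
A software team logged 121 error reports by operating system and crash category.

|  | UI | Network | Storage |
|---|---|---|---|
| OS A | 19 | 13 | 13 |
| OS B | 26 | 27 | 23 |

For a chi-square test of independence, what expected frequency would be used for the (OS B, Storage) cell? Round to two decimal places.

22.61

Row total (OS B) = 76; column total (Storage) = 36; grand total N = 121.
Expected count = (row total × column total) / N = 76 × 36 / 121 = 22.61.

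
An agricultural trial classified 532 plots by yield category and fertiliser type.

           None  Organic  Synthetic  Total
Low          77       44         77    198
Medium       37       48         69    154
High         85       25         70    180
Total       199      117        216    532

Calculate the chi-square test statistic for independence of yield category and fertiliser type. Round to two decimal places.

Grand total N = 532.
Expected counts (row total × column total / N):
  Low, None: 198×199/532 = 74.064
  Low, Organic: 198×117/532 = 43.545
  Low, Synthetic: 198×216/532 = 80.391
  Medium, None: 154×199/532 = 57.605
  Medium, Organic: 154×117/532 = 33.868
  Medium, Synthetic: 154×216/532 = 62.526
  High, None: 180×199/532 = 67.331
  High, Organic: 180×117/532 = 39.586
  High, Synthetic: 180×216/532 = 73.083
Contributions (O − E)²/E:
  (77 − 74.064)²/74.064 = 0.1164
  (44 − 43.545)²/43.545 = 0.0048
  (77 − 80.391)²/80.391 = 0.1430
  (37 − 57.605)²/57.605 = 7.3703
  (48 − 33.868)²/33.868 = 5.8968
  (69 − 62.526)²/62.526 = 0.6703
  (85 − 67.331)²/67.331 = 4.6367
  (25 − 39.586)²/39.586 = 5.3744
  (70 − 73.083)²/73.083 = 0.1301
χ² = 0.1164 + 0.0048 + 0.1430 + 7.3703 + 5.8968 + 0.6703 + 4.6367 + 5.3744 + 0.1301 = 24.34

24.34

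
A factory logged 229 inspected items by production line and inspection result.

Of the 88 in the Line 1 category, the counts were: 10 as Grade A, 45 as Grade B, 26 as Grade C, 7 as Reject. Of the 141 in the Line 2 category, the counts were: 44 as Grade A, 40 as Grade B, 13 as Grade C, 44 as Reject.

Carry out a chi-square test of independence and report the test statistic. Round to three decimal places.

Row totals: 88, 141. Column totals: 54, 85, 39, 51. Grand total N = 229.
Expected counts (row total × column total / N):
  Line 1, Grade A: 88×54/229 = 20.75109
  Line 1, Grade B: 88×85/229 = 32.66376
  Line 1, Grade C: 88×39/229 = 14.98690
  Line 1, Reject: 88×51/229 = 19.59825
  Line 2, Grade A: 141×54/229 = 33.24891
  Line 2, Grade B: 141×85/229 = 52.33624
  Line 2, Grade C: 141×39/229 = 24.01310
  Line 2, Reject: 141×51/229 = 31.40175
Contributions (O − E)²/E:
  (10 − 20.75109)²/20.75109 = 5.5701
  (45 − 32.66376)²/32.66376 = 4.6591
  (26 − 14.98690)²/14.98690 = 8.0930
  (7 − 19.59825)²/19.59825 = 8.0985
  (44 − 33.24891)²/33.24891 = 3.4764
  (40 − 52.33624)²/52.33624 = 2.9078
  (13 − 24.01310)²/24.01310 = 5.0509
  (44 − 31.40175)²/31.40175 = 5.0544
χ² = 5.5701 + 4.6591 + 8.0930 + 8.0985 + 3.4764 + 2.9078 + 5.0509 + 5.0544 = 42.910

42.910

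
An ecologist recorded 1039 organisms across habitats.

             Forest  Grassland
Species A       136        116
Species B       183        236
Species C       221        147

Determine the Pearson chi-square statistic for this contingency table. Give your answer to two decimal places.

21.59

Row totals: 252, 419, 368. Column totals: 540, 499. Grand total N = 1039.
Expected counts (row total × column total / N):
  Species A, Forest: 252×540/1039 = 130.972
  Species A, Grassland: 252×499/1039 = 121.028
  Species B, Forest: 419×540/1039 = 217.767
  Species B, Grassland: 419×499/1039 = 201.233
  Species C, Forest: 368×540/1039 = 191.261
  Species C, Grassland: 368×499/1039 = 176.739
Contributions (O − E)²/E:
  (136 − 130.972)²/130.972 = 0.1930
  (116 − 121.028)²/121.028 = 0.2089
  (183 − 217.767)²/217.767 = 5.5506
  (236 − 201.233)²/201.233 = 6.0067
  (221 − 191.261)²/191.261 = 4.6241
  (147 − 176.739)²/176.739 = 5.0040
χ² = 0.1930 + 0.2089 + 5.5506 + 6.0067 + 4.6241 + 5.0040 = 21.59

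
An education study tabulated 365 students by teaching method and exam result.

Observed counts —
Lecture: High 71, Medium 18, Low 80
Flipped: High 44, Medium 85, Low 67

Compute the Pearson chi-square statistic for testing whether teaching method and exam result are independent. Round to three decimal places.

49.344

Row totals: 169, 196. Column totals: 115, 103, 147. Grand total N = 365.
Expected counts (row total × column total / N):
  Lecture, High: 169×115/365 = 53.2466
  Lecture, Medium: 169×103/365 = 47.6904
  Lecture, Low: 169×147/365 = 68.0630
  Flipped, High: 196×115/365 = 61.7534
  Flipped, Medium: 196×103/365 = 55.3096
  Flipped, Low: 196×147/365 = 78.9370
Contributions (O − E)²/E:
  (71 − 53.2466)²/53.2466 = 5.9193
  (18 − 47.6904)²/47.6904 = 18.4842
  (80 − 68.0630)²/68.0630 = 2.0935
  (44 − 61.7534)²/61.7534 = 5.1039
  (85 − 55.3096)²/55.3096 = 15.9379
  (67 − 78.9370)²/78.9370 = 1.8051
χ² = 5.9193 + 18.4842 + 2.0935 + 5.1039 + 15.9379 + 1.8051 = 49.344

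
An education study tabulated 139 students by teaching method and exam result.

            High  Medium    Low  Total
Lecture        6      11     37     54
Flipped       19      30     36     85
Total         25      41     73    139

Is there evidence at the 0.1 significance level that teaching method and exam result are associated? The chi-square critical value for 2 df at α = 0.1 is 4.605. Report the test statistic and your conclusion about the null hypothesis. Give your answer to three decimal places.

Grand total N = 139.
Expected counts (row total × column total / N):
  Lecture, High: 54×25/139 = 9.71223
  Lecture, Medium: 54×41/139 = 15.92806
  Lecture, Low: 54×73/139 = 28.35971
  Flipped, High: 85×25/139 = 15.28777
  Flipped, Medium: 85×41/139 = 25.07194
  Flipped, Low: 85×73/139 = 44.64029
Contributions (O − E)²/E:
  (6 − 9.71223)²/9.71223 = 1.4189
  (11 − 15.92806)²/15.92806 = 1.5247
  (37 − 28.35971)²/28.35971 = 2.6324
  (19 − 15.28777)²/15.28777 = 0.9014
  (30 − 25.07194)²/25.07194 = 0.9686
  (36 − 44.64029)²/44.64029 = 1.6724
χ² = 1.4189 + 1.5247 + 2.6324 + 0.9014 + 0.9686 + 1.6724 = 9.118
df = (2−1)(3−1) = 2. Since 9.118 > 4.605, reject the null hypothesis of independence at α = 0.1.

9.118; reject H₀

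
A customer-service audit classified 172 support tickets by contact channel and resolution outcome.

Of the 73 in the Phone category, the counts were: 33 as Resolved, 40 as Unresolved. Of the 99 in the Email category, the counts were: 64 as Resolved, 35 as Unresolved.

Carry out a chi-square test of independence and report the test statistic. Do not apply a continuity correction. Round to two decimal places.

6.46

Row totals: 73, 99. Column totals: 97, 75. Grand total N = 172.
Expected counts (row total × column total / N):
  Phone, Resolved: 73×97/172 = 41.169
  Phone, Unresolved: 73×75/172 = 31.831
  Email, Resolved: 99×97/172 = 55.831
  Email, Unresolved: 99×75/172 = 43.169
Contributions (O − E)²/E:
  (33 − 41.169)²/41.169 = 1.6209
  (40 − 31.831)²/31.831 = 2.0965
  (64 − 55.831)²/55.831 = 1.1953
  (35 − 43.169)²/43.169 = 1.5458
χ² = 1.6209 + 2.0965 + 1.1953 + 1.5458 = 6.46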